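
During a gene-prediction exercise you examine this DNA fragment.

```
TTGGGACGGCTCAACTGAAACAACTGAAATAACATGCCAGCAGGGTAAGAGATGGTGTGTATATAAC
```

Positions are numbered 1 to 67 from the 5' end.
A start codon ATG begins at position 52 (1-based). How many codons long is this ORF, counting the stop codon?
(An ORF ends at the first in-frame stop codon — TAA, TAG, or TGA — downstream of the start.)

5

Codons from position 52: ATG (52–54), GTG (55–57), TGT (58–60), ATA (61–63), TAA (64–66).
TAA is the first in-frame stop; that's 5 codons including the stop.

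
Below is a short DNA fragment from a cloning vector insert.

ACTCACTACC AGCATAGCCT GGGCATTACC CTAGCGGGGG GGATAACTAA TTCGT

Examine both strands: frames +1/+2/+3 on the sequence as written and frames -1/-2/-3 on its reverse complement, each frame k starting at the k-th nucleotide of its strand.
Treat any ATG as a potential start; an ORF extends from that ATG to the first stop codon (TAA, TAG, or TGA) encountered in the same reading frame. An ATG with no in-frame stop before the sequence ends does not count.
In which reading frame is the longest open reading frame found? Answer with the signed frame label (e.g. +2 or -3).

-3

Reverse complement (5'→3'): ACGAATTAGTTATCCCCCCCGCTAGGGTAATGCCCAGGCTATGCTGGTAGTGAGT
Frame +1: ACT CAC TAC CAG CAT AGC CTG GGC ATT ACC CTA GCG GGG GGG ATA ACT AAT TCG — no ATG→stop ORF.
Frame +2: CTC ACT ACC AGC ATA GCC TGG GCA TTA CCC TAG CGG GGG GGA TAA CTA ATT CGT — no ATG→stop ORF.
Frame +3: TCA CTA CCA GCA TAG CCT GGG CAT TAC CCT AGC GGG GGG GAT AAC TAA TTC — no ATG→stop ORF.
Frame -1: ACG AAT TAG TTA TCC CCC CCG CTA GGG TAA TGC CCA GGC TAT GCT GGT AGT GAG — no ATG→stop ORF.
Frame -2: CGA ATT AGT TAT CCC CCC CGC TAG GGT AAT GCC CAG GCT ATG CTG GTA GTG AGT — no ATG→stop ORF.
Frame -3: GAA TTA GTT ATC CCC CCC GCT AGG GTA ATG CCC AGG CTA TGC TGG TAG TGA — ATG at 30, stop TAG at 48 → 21 nt.
Longest ORF is 21 nt in frame -3 (positions 30–50).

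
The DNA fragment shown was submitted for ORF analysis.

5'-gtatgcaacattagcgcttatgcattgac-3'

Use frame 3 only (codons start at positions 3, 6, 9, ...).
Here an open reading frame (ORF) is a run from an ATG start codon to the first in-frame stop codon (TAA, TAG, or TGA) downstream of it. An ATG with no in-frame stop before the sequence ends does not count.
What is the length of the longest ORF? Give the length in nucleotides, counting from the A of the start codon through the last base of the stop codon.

Frame 3: ATG CAA CAT TAG CGC TTA TGC ATT GAC — ATG at 3, stop TAG at 12 → 12 nt.
Longest: frame 3, positions 3–14, 12 nt = 4 codons = 3 aa. → 12 nucleotides.

12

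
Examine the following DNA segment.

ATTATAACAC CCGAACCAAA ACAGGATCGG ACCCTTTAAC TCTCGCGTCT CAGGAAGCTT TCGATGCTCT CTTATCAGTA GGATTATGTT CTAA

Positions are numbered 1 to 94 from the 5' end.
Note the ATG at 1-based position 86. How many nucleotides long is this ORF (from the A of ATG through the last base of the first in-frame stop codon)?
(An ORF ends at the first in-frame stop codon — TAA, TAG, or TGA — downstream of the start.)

Codons from position 86: ATG (86–88), TTC (89–91), TAA (92–94).
TAA is the first in-frame stop; ORF spans 86–94, 9 nucleotides.

9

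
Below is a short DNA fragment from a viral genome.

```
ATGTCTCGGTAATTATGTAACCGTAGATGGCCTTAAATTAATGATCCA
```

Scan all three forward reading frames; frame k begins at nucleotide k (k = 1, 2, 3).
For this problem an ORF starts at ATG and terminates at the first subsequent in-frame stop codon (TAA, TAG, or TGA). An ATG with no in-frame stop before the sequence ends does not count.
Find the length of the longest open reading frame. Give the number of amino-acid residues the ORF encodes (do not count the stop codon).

4

Frame 1: ATG TCT CGG TAA TTA TGT AAC CGT AGA TGG CCT TAA ATT AAT GAT CCA — ATG at 1, stop TAA at 10 → 12 nt.
Frame 2: TGT CTC GGT AAT TAT GTA ACC GTA GAT GGC CTT AAA TTA ATG ATC — no ATG→stop ORF.
Frame 3: GTC TCG GTA ATT ATG TAA CCG TAG ATG GCC TTA AAT TAA TGA TCC — ATG at 15, stop TAA at 18 → 6 nt; ATG at 27, stop TAA at 39 → 15 nt.
Longest: frame 3, positions 27–41, 15 nt = 5 codons = 4 aa. → 4 amino acids.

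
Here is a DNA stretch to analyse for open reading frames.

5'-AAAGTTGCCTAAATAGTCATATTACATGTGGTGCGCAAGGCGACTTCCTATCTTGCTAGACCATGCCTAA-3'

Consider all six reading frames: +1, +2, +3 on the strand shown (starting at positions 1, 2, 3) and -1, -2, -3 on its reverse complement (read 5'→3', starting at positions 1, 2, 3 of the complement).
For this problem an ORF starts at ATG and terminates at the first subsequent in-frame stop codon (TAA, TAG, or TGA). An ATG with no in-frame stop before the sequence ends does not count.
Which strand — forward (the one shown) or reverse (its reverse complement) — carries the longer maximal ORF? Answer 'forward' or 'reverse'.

Reverse complement (5'→3'): TTAGGCATGGTCTAGCAAGATAGGAAGTCGCCTTGCGCACCACATGTAATATGACTATTTAGGCAACTTT
Frame +1: AAA GTT GCC TAA ATA GTC ATA TTA CAT GTG GTG CGC AAG GCG ACT TCC TAT CTT GCT AGA CCA TGC CTA — no ATG→stop ORF.
Frame +2: AAG TTG CCT AAA TAG TCA TAT TAC ATG TGG TGC GCA AGG CGA CTT CCT ATC TTG CTA GAC CAT GCC TAA — ATG at 26, stop TAA at 68 → 45 nt.
Frame +3: AGT TGC CTA AAT AGT CAT ATT ACA TGT GGT GCG CAA GGC GAC TTC CTA TCT TGC TAG ACC ATG CCT — no ATG→stop ORF.
Frame -1: TTA GGC ATG GTC TAG CAA GAT AGG AAG TCG CCT TGC GCA CCA CAT GTA ATA TGA CTA TTT AGG CAA CTT — ATG at 7, stop TAG at 13 → 9 nt.
Frame -2: TAG GCA TGG TCT AGC AAG ATA GGA AGT CGC CTT GCG CAC CAC ATG TAA TAT GAC TAT TTA GGC AAC TTT — ATG at 44, stop TAA at 47 → 6 nt.
Frame -3: AGG CAT GGT CTA GCA AGA TAG GAA GTC GCC TTG CGC ACC ACA TGT AAT ATG ACT ATT TAG GCA ACT — ATG at 51, stop TAG at 60 → 12 nt.
Forward-strand max 45 nt; reverse-strand max 12 nt. The forward strand has the longer ORF.

forward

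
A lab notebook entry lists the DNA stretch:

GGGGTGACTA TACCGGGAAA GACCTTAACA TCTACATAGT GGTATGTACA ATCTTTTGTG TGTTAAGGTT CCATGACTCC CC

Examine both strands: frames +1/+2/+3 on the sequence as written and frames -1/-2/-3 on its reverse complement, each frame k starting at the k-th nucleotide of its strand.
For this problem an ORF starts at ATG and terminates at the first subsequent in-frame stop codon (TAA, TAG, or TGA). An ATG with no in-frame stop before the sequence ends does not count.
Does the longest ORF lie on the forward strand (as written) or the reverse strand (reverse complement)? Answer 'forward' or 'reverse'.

forward

Reverse complement (5'→3'): GGGGAGTCATGGAACCTTAACACACAAAAGATTGTACATACCACTATGTAGATGTTAAGGTCTTTCCCGGTATAGTCACCCC
Frame +1: GGG GTG ACT ATA CCG GGA AAG ACC TTA ACA TCT ACA TAG TGG TAT GTA CAA TCT TTT GTG TGT TAA GGT TCC ATG ACT CCC — no ATG→stop ORF.
Frame +2: GGG TGA CTA TAC CGG GAA AGA CCT TAA CAT CTA CAT AGT GGT ATG TAC AAT CTT TTG TGT GTT AAG GTT CCA TGA CTC CCC — ATG at 44, stop TGA at 74 → 33 nt.
Frame +3: GGT GAC TAT ACC GGG AAA GAC CTT AAC ATC TAC ATA GTG GTA TGT ACA ATC TTT TGT GTG TTA AGG TTC CAT GAC TCC — no ATG→stop ORF.
Frame -1: GGG GAG TCA TGG AAC CTT AAC ACA CAA AAG ATT GTA CAT ACC ACT ATG TAG ATG TTA AGG TCT TTC CCG GTA TAG TCA CCC — ATG at 46, stop TAG at 49 → 6 nt; ATG at 52, stop TAG at 73 → 24 nt.
Frame -2: GGG AGT CAT GGA ACC TTA ACA CAC AAA AGA TTG TAC ATA CCA CTA TGT AGA TGT TAA GGT CTT TCC CGG TAT AGT CAC CCC — no ATG→stop ORF.
Frame -3: GGA GTC ATG GAA CCT TAA CAC ACA AAA GAT TGT ACA TAC CAC TAT GTA GAT GTT AAG GTC TTT CCC GGT ATA GTC ACC — ATG at 9, stop TAA at 18 → 12 nt.
Forward-strand max 33 nt; reverse-strand max 24 nt. The forward strand has the longer ORF.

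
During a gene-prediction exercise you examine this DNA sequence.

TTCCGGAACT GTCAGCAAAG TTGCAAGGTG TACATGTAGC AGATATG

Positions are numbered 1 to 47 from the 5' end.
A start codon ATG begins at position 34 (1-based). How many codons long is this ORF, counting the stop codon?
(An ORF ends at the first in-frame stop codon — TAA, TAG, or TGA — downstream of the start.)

2

Codons from position 34: ATG (34–36), TAG (37–39).
TAG is the first in-frame stop; that's 2 codons including the stop.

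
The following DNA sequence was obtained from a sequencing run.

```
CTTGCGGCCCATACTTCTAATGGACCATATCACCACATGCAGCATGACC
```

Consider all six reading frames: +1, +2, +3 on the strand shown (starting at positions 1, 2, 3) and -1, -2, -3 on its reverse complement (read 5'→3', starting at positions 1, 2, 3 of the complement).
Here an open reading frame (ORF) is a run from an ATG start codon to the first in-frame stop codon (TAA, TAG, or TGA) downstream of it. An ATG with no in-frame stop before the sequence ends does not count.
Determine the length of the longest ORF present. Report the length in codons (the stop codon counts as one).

4

Reverse complement (5'→3'): GGTCATGCTGCATGTGGTGATATGGTCCATTAGAAGTATGGGCCGCAAG
Frame +1: CTT GCG GCC CAT ACT TCT AAT GGA CCA TAT CAC CAC ATG CAG CAT GAC — no ATG→stop ORF.
Frame +2: TTG CGG CCC ATA CTT CTA ATG GAC CAT ATC ACC ACA TGC AGC ATG ACC — no ATG→stop ORF.
Frame +3: TGC GGC CCA TAC TTC TAA TGG ACC ATA TCA CCA CAT GCA GCA TGA — no ATG→stop ORF.
Frame -1: GGT CAT GCT GCA TGT GGT GAT ATG GTC CAT TAG AAG TAT GGG CCG CAA — ATG at 22, stop TAG at 31 → 12 nt.
Frame -2: GTC ATG CTG CAT GTG GTG ATA TGG TCC ATT AGA AGT ATG GGC CGC AAG — no ATG→stop ORF.
Frame -3: TCA TGC TGC ATG TGG TGA TAT GGT CCA TTA GAA GTA TGG GCC GCA — ATG at 12, stop TGA at 18 → 9 nt.
Longest: frame -1, positions 22–33, 12 nt = 4 codons = 3 aa. → 4 codons.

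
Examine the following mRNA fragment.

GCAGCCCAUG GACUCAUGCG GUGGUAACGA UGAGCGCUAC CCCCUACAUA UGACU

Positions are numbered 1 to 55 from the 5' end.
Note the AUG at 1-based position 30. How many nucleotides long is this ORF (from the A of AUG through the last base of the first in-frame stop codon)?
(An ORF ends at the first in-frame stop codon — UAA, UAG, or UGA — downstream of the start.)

Codons from position 30: AUG (30–32), AGC (33–35), GCU (36–38), ACC (39–41), CCC (42–44), UAC (45–47), AUA (48–50), UGA (51–53).
UGA is the first in-frame stop; ORF spans 30–53, 24 nucleotides.

24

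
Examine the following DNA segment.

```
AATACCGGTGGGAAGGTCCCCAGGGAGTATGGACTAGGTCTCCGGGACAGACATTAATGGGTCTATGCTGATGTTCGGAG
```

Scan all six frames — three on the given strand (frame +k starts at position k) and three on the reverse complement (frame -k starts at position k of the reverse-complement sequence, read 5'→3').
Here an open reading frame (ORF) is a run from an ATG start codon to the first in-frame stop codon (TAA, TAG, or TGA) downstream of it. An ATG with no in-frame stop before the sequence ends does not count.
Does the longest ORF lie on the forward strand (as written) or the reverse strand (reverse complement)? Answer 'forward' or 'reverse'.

Reverse complement (5'→3'): CTCCGAACATCAGCATAGACCCATTAATGTCTGTCCCGGAGACCTAGTCCATACTCCCTGGGGACCTTCCCACCGGTATT
Frame +1: AAT ACC GGT GGG AAG GTC CCC AGG GAG TAT GGA CTA GGT CTC CGG GAC AGA CAT TAA TGG GTC TAT GCT GAT GTT CGG — no ATG→stop ORF.
Frame +2: ATA CCG GTG GGA AGG TCC CCA GGG AGT ATG GAC TAG GTC TCC GGG ACA GAC ATT AAT GGG TCT ATG CTG ATG TTC GGA — ATG at 29, stop TAG at 35 → 9 nt.
Frame +3: TAC CGG TGG GAA GGT CCC CAG GGA GTA TGG ACT AGG TCT CCG GGA CAG ACA TTA ATG GGT CTA TGC TGA TGT TCG GAG — ATG at 57, stop TGA at 69 → 15 nt.
Frame -1: CTC CGA ACA TCA GCA TAG ACC CAT TAA TGT CTG TCC CGG AGA CCT AGT CCA TAC TCC CTG GGG ACC TTC CCA CCG GTA — no ATG→stop ORF.
Frame -2: TCC GAA CAT CAG CAT AGA CCC ATT AAT GTC TGT CCC GGA GAC CTA GTC CAT ACT CCC TGG GGA CCT TCC CAC CGG TAT — no ATG→stop ORF.
Frame -3: CCG AAC ATC AGC ATA GAC CCA TTA ATG TCT GTC CCG GAG ACC TAG TCC ATA CTC CCT GGG GAC CTT CCC ACC GGT ATT — ATG at 27, stop TAG at 45 → 21 nt.
Forward-strand max 15 nt; reverse-strand max 21 nt. The reverse strand has the longer ORF.

reverse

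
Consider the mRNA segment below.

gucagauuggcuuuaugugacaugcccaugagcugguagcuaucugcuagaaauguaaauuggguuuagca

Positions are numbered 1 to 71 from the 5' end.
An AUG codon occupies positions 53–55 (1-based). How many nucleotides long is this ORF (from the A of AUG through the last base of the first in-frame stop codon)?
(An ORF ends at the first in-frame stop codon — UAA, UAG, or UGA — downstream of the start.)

Codons from position 53: AUG (53–55), UAA (56–58).
UAA is the first in-frame stop; ORF spans 53–58, 6 nucleotides.

6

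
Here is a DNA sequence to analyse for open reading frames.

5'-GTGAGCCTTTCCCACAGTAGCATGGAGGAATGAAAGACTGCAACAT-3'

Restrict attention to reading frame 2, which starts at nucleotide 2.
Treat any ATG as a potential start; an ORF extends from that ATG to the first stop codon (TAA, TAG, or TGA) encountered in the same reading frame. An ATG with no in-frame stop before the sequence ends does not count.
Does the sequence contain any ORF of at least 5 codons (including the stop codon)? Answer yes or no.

no

Frame 2: TGA GCC TTT CCC ACA GTA GCA TGG AGG AAT GAA AGA CTG CAA CAT — no ATG→stop ORF.
Largest ORF found is 0 codons < 5, so no.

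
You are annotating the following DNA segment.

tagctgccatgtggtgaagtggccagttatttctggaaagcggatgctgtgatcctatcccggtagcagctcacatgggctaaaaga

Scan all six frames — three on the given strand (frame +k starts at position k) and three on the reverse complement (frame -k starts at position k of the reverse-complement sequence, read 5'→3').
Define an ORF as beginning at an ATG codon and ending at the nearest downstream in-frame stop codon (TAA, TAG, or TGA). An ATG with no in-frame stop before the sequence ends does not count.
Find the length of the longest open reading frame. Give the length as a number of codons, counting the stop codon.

3

Reverse complement (5'→3'): TCTTTTAGCCCATGTGAGCTGCTACCGGGATAGGATCACAGCATCCGCTTTCCAGAAATAACTGGCCACTTCACCACATGGCAGCTA
Frame +1: TAG CTG CCA TGT GGT GAA GTG GCC AGT TAT TTC TGG AAA GCG GAT GCT GTG ATC CTA TCC CGG TAG CAG CTC ACA TGG GCT AAA AGA — no ATG→stop ORF.
Frame +2: AGC TGC CAT GTG GTG AAG TGG CCA GTT ATT TCT GGA AAG CGG ATG CTG TGA TCC TAT CCC GGT AGC AGC TCA CAT GGG CTA AAA — ATG at 44, stop TGA at 50 → 9 nt.
Frame +3: GCT GCC ATG TGG TGA AGT GGC CAG TTA TTT CTG GAA AGC GGA TGC TGT GAT CCT ATC CCG GTA GCA GCT CAC ATG GGC TAA AAG — ATG at 9, stop TGA at 15 → 9 nt; ATG at 75, stop TAA at 81 → 9 nt.
Frame -1: TCT TTT AGC CCA TGT GAG CTG CTA CCG GGA TAG GAT CAC AGC ATC CGC TTT CCA GAA ATA ACT GGC CAC TTC ACC ACA TGG CAG CTA — no ATG→stop ORF.
Frame -2: CTT TTA GCC CAT GTG AGC TGC TAC CGG GAT AGG ATC ACA GCA TCC GCT TTC CAG AAA TAA CTG GCC ACT TCA CCA CAT GGC AGC — no ATG→stop ORF.
Frame -3: TTT TAG CCC ATG TGA GCT GCT ACC GGG ATA GGA TCA CAG CAT CCG CTT TCC AGA AAT AAC TGG CCA CTT CAC CAC ATG GCA GCT — ATG at 12, stop TGA at 15 → 6 nt.
Longest: frame +2, positions 44–52, 9 nt = 3 codons = 2 aa. → 3 codons.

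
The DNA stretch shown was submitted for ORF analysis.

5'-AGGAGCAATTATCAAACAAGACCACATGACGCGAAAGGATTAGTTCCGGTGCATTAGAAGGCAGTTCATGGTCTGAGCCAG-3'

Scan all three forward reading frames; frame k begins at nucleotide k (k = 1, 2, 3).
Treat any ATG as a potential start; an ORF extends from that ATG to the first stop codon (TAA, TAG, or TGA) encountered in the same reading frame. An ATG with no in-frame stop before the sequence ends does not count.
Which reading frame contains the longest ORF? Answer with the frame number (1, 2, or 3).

Frame 1: AGG AGC AAT TAT CAA ACA AGA CCA CAT GAC GCG AAA GGA TTA GTT CCG GTG CAT TAG AAG GCA GTT CAT GGT CTG AGC CAG — no ATG→stop ORF.
Frame 2: GGA GCA ATT ATC AAA CAA GAC CAC ATG ACG CGA AAG GAT TAG TTC CGG TGC ATT AGA AGG CAG TTC ATG GTC TGA GCC — ATG at 26, stop TAG at 41 → 18 nt; ATG at 68, stop TGA at 74 → 9 nt.
Frame 3: GAG CAA TTA TCA AAC AAG ACC ACA TGA CGC GAA AGG ATT AGT TCC GGT GCA TTA GAA GGC AGT TCA TGG TCT GAG CCA — no ATG→stop ORF.
Longest ORF is 18 nt in frame 2 (positions 26–43).

2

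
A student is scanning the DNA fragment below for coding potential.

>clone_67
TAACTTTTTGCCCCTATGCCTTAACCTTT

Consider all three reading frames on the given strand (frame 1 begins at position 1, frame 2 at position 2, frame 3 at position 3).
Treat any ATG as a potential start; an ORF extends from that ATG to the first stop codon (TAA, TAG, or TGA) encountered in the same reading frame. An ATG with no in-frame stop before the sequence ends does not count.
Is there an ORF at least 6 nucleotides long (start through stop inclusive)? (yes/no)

Frame 1: TAA CTT TTT GCC CCT ATG CCT TAA CCT — ATG at 16, stop TAA at 22 → 9 nt.
Frame 2: AAC TTT TTG CCC CTA TGC CTT AAC CTT — no ATG→stop ORF.
Frame 3: ACT TTT TGC CCC TAT GCC TTA ACC TTT — no ATG→stop ORF.
Frame 1 has an ORF of 9 nucleotides (positions 16–24) ≥ 6, so yes.

yes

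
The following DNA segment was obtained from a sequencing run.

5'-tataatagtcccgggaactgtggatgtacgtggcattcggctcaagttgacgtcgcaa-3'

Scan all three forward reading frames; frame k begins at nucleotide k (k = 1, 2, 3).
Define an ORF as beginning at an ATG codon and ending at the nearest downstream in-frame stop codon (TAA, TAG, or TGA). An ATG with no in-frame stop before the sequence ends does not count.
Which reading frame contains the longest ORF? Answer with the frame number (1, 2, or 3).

Frame 1: TAT AAT AGT CCC GGG AAC TGT GGA TGT ACG TGG CAT TCG GCT CAA GTT GAC GTC GCA — no ATG→stop ORF.
Frame 2: ATA ATA GTC CCG GGA ACT GTG GAT GTA CGT GGC ATT CGG CTC AAG TTG ACG TCG CAA — no ATG→stop ORF.
Frame 3: TAA TAG TCC CGG GAA CTG TGG ATG TAC GTG GCA TTC GGC TCA AGT TGA CGT CGC — ATG at 24, stop TGA at 48 → 27 nt.
Longest ORF is 27 nt in frame 3 (positions 24–50).

3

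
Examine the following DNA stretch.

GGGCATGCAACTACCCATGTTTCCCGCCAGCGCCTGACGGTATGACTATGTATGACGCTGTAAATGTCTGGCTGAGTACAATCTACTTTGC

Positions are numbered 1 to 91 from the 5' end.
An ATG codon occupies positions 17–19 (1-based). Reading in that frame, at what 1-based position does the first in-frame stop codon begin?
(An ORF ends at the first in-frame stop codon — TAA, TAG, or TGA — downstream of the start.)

35

Codons from position 17: ATG (17–19), TTT (20–22), CCC (23–25), GCC (26–28), AGC (29–31), GCC (32–34), TGA (35–37).
TGA is a stop codon; it begins at position 35.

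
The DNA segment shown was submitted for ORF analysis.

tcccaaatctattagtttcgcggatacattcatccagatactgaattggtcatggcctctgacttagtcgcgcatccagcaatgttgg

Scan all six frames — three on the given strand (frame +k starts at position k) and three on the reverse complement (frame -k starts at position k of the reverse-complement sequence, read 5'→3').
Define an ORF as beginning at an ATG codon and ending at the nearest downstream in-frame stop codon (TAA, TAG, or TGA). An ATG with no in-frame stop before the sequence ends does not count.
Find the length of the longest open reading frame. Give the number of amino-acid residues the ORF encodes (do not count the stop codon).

Reverse complement (5'→3'): CCAACATTGCTGGATGCGCGACTAAGTCAGAGGCCATGACCAATTCAGTATCTGGATGAATGTATCCGCGAAACTAATAGATTTGGGA
Frame +1: TCC CAA ATC TAT TAG TTT CGC GGA TAC ATT CAT CCA GAT ACT GAA TTG GTC ATG GCC TCT GAC TTA GTC GCG CAT CCA GCA ATG TTG — no ATG→stop ORF.
Frame +2: CCC AAA TCT ATT AGT TTC GCG GAT ACA TTC ATC CAG ATA CTG AAT TGG TCA TGG CCT CTG ACT TAG TCG CGC ATC CAG CAA TGT TGG — no ATG→stop ORF.
Frame +3: CCA AAT CTA TTA GTT TCG CGG ATA CAT TCA TCC AGA TAC TGA ATT GGT CAT GGC CTC TGA CTT AGT CGC GCA TCC AGC AAT GTT — no ATG→stop ORF.
Frame -1: CCA ACA TTG CTG GAT GCG CGA CTA AGT CAG AGG CCA TGA CCA ATT CAG TAT CTG GAT GAA TGT ATC CGC GAA ACT AAT AGA TTT GGG — no ATG→stop ORF.
Frame -2: CAA CAT TGC TGG ATG CGC GAC TAA GTC AGA GGC CAT GAC CAA TTC AGT ATC TGG ATG AAT GTA TCC GCG AAA CTA ATA GAT TTG GGA — ATG at 14, stop TAA at 23 → 12 nt.
Frame -3: AAC ATT GCT GGA TGC GCG ACT AAG TCA GAG GCC ATG ACC AAT TCA GTA TCT GGA TGA ATG TAT CCG CGA AAC TAA TAG ATT TGG — ATG at 36, stop TGA at 57 → 24 nt; ATG at 60, stop TAA at 75 → 18 nt.
Longest: frame -3, positions 36–59, 24 nt = 8 codons = 7 aa. → 7 amino acids.

7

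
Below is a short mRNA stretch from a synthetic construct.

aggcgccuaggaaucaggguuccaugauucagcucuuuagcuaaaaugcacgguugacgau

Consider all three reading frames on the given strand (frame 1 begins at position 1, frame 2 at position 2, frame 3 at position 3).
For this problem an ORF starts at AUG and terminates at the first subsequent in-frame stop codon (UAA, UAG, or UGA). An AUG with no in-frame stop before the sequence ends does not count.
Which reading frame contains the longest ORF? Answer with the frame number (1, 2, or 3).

3

Frame 1: AGG CGC CUA GGA AUC AGG GUU CCA UGA UUC AGC UCU UUA GCU AAA AUG CAC GGU UGA CGA — AUG at 46, stop UGA at 55 → 12 nt.
Frame 2: GGC GCC UAG GAA UCA GGG UUC CAU GAU UCA GCU CUU UAG CUA AAA UGC ACG GUU GAC GAU — no AUG→stop ORF.
Frame 3: GCG CCU AGG AAU CAG GGU UCC AUG AUU CAG CUC UUU AGC UAA AAU GCA CGG UUG ACG — AUG at 24, stop UAA at 42 → 21 nt.
Longest ORF is 21 nt in frame 3 (positions 24–44).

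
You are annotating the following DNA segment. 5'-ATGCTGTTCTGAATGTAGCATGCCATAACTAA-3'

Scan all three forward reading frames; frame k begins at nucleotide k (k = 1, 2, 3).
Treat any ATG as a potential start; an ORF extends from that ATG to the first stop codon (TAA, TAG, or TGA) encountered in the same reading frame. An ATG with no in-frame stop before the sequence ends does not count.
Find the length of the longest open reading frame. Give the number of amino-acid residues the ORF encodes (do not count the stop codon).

3

Frame 1: ATG CTG TTC TGA ATG TAG CAT GCC ATA ACT — ATG at 1, stop TGA at 10 → 12 nt; ATG at 13, stop TAG at 16 → 6 nt.
Frame 2: TGC TGT TCT GAA TGT AGC ATG CCA TAA CTA — ATG at 20, stop TAA at 26 → 9 nt.
Frame 3: GCT GTT CTG AAT GTA GCA TGC CAT AAC TAA — no ATG→stop ORF.
Longest: frame 1, positions 1–12, 12 nt = 4 codons = 3 aa. → 3 amino acids.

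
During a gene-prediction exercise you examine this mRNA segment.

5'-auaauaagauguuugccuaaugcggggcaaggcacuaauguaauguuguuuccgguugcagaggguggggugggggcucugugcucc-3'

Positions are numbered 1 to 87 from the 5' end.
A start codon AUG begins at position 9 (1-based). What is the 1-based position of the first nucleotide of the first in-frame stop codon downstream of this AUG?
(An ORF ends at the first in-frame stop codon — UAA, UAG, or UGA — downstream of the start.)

Codons from position 9: AUG (9–11), UUU (12–14), GCC (15–17), UAA (18–20).
UAA is a stop codon; it begins at position 18.

18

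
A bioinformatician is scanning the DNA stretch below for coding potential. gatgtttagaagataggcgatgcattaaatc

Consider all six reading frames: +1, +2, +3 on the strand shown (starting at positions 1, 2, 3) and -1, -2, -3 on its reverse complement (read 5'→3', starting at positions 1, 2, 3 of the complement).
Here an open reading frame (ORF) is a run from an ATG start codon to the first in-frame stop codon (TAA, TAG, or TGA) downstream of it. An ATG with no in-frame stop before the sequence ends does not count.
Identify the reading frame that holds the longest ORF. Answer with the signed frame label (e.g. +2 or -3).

Reverse complement (5'→3'): GATTTAATGCATCGCCTATCTTCTAAACATC
Frame +1: GAT GTT TAG AAG ATA GGC GAT GCA TTA AAT — no ATG→stop ORF.
Frame +2: ATG TTT AGA AGA TAG GCG ATG CAT TAA ATC — ATG at 2, stop TAG at 14 → 15 nt; ATG at 20, stop TAA at 26 → 9 nt.
Frame +3: TGT TTA GAA GAT AGG CGA TGC ATT AAA — no ATG→stop ORF.
Frame -1: GAT TTA ATG CAT CGC CTA TCT TCT AAA CAT — no ATG→stop ORF.
Frame -2: ATT TAA TGC ATC GCC TAT CTT CTA AAC ATC — no ATG→stop ORF.
Frame -3: TTT AAT GCA TCG CCT ATC TTC TAA ACA — no ATG→stop ORF.
Longest ORF is 15 nt in frame +2 (positions 2–16).

+2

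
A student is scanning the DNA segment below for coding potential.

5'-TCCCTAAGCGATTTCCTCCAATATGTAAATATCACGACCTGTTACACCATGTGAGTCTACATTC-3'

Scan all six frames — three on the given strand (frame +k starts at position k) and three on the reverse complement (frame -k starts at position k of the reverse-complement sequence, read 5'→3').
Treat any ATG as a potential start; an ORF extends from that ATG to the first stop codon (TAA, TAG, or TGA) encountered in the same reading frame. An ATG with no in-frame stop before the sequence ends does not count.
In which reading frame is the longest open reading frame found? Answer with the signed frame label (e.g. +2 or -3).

Reverse complement (5'→3'): GAATGTAGACTCACATGGTGTAACAGGTCGTGATATTTACATATTGGAGGAAATCGCTTAGGGA
Frame +1: TCC CTA AGC GAT TTC CTC CAA TAT GTA AAT ATC ACG ACC TGT TAC ACC ATG TGA GTC TAC ATT — ATG at 49, stop TGA at 52 → 6 nt.
Frame +2: CCC TAA GCG ATT TCC TCC AAT ATG TAA ATA TCA CGA CCT GTT ACA CCA TGT GAG TCT ACA TTC — ATG at 23, stop TAA at 26 → 6 nt.
Frame +3: CCT AAG CGA TTT CCT CCA ATA TGT AAA TAT CAC GAC CTG TTA CAC CAT GTG AGT CTA CAT — no ATG→stop ORF.
Frame -1: GAA TGT AGA CTC ACA TGG TGT AAC AGG TCG TGA TAT TTA CAT ATT GGA GGA AAT CGC TTA GGG — no ATG→stop ORF.
Frame -2: AAT GTA GAC TCA CAT GGT GTA ACA GGT CGT GAT ATT TAC ATA TTG GAG GAA ATC GCT TAG GGA — no ATG→stop ORF.
Frame -3: ATG TAG ACT CAC ATG GTG TAA CAG GTC GTG ATA TTT ACA TAT TGG AGG AAA TCG CTT AGG — ATG at 3, stop TAG at 6 → 6 nt; ATG at 15, stop TAA at 21 → 9 nt.
Longest ORF is 9 nt in frame -3 (positions 15–23).

-3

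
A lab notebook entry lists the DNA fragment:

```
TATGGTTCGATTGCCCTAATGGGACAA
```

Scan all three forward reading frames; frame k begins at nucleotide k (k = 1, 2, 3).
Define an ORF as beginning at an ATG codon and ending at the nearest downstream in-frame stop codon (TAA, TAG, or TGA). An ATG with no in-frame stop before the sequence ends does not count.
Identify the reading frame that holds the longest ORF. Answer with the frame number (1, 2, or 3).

2

Frame 1: TAT GGT TCG ATT GCC CTA ATG GGA CAA — no ATG→stop ORF.
Frame 2: ATG GTT CGA TTG CCC TAA TGG GAC — ATG at 2, stop TAA at 17 → 18 nt.
Frame 3: TGG TTC GAT TGC CCT AAT GGG ACA — no ATG→stop ORF.
Longest ORF is 18 nt in frame 2 (positions 2–19).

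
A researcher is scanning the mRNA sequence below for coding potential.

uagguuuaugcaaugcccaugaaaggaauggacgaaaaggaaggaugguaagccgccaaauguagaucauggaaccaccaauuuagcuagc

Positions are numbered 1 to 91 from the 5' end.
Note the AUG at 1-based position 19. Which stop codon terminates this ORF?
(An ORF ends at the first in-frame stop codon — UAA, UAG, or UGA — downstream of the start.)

Codons from position 19: AUG (19–21), AAA (22–24), GGA (25–27), AUG (28–30), GAC (31–33), GAA (34–36), AAG (37–39), GAA (40–42), GGA (43–45), UGG (46–48), UAA (49–51).
The first in-frame stop codon is UAA.

UAA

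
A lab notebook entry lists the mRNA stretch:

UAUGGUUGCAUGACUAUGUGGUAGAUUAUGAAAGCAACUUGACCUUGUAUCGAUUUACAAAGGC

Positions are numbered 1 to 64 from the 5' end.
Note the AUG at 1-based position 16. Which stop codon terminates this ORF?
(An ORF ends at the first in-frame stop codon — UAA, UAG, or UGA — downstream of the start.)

UAG

Codons from position 16: AUG (16–18), UGG (19–21), UAG (22–24).
The first in-frame stop codon is UAG.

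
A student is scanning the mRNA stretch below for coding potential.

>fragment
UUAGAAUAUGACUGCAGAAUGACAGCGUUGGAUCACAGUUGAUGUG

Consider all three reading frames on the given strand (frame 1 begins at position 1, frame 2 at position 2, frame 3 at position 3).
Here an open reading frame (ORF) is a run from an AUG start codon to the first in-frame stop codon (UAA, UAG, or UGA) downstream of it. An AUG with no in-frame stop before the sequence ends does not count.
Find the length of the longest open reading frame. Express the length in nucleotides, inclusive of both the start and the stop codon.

24

Frame 1: UUA GAA UAU GAC UGC AGA AUG ACA GCG UUG GAU CAC AGU UGA UGU — AUG at 19, stop UGA at 40 → 24 nt.
Frame 2: UAG AAU AUG ACU GCA GAA UGA CAG CGU UGG AUC ACA GUU GAU GUG — AUG at 8, stop UGA at 20 → 15 nt.
Frame 3: AGA AUA UGA CUG CAG AAU GAC AGC GUU GGA UCA CAG UUG AUG — no AUG→stop ORF.
Longest: frame 1, positions 19–42, 24 nt = 8 codons = 7 aa. → 24 nucleotides.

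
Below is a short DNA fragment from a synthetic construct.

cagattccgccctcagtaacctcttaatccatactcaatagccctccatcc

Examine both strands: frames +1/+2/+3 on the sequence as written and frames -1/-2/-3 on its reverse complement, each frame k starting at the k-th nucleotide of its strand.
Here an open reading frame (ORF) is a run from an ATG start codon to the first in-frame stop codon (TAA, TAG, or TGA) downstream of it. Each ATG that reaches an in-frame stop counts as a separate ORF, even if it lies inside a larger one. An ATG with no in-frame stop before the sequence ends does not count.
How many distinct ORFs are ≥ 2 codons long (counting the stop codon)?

Reverse complement (5'→3'): GGATGGAGGGCTATTGAGTATGGATTAAGAGGTTACTGAGGGCGGAATCTG
Frame +1: CAG ATT CCG CCC TCA GTA ACC TCT TAA TCC ATA CTC AAT AGC CCT CCA TCC — no ATG→stop ORF.
Frame +2: AGA TTC CGC CCT CAG TAA CCT CTT AAT CCA TAC TCA ATA GCC CTC CAT — no ATG→stop ORF.
Frame +3: GAT TCC GCC CTC AGT AAC CTC TTA ATC CAT ACT CAA TAG CCC TCC ATC — no ATG→stop ORF.
Frame -1: GGA TGG AGG GCT ATT GAG TAT GGA TTA AGA GGT TAC TGA GGG CGG AAT CTG — no ATG→stop ORF.
Frame -2: GAT GGA GGG CTA TTG AGT ATG GAT TAA GAG GTT ACT GAG GGC GGA ATC — ATG at 20, stop TAA at 26 → 9 nt.
Frame -3: ATG GAG GGC TAT TGA GTA TGG ATT AAG AGG TTA CTG AGG GCG GAA TCT — ATG at 3, stop TGA at 15 → 15 nt.
ORFs ≥ 2 codons: frame -2 20–28 (3 codons), frame -3 3–17 (5 codons). Count = 2.

2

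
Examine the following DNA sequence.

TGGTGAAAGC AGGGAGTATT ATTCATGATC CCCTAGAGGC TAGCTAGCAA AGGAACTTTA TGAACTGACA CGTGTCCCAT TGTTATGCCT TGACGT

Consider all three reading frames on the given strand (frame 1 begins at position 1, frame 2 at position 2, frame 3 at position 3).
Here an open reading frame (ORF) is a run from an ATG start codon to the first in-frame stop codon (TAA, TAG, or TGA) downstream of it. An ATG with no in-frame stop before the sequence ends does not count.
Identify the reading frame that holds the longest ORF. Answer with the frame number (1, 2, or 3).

Frame 1: TGG TGA AAG CAG GGA GTA TTA TTC ATG ATC CCC TAG AGG CTA GCT AGC AAA GGA ACT TTA TGA ACT GAC ACG TGT CCC ATT GTT ATG CCT TGA CGT — ATG at 25, stop TAG at 34 → 12 nt; ATG at 85, stop TGA at 91 → 9 nt.
Frame 2: GGT GAA AGC AGG GAG TAT TAT TCA TGA TCC CCT AGA GGC TAG CTA GCA AAG GAA CTT TAT GAA CTG ACA CGT GTC CCA TTG TTA TGC CTT GAC — no ATG→stop ORF.
Frame 3: GTG AAA GCA GGG AGT ATT ATT CAT GAT CCC CTA GAG GCT AGC TAG CAA AGG AAC TTT ATG AAC TGA CAC GTG TCC CAT TGT TAT GCC TTG ACG — ATG at 60, stop TGA at 66 → 9 nt.
Longest ORF is 12 nt in frame 1 (positions 25–36).

1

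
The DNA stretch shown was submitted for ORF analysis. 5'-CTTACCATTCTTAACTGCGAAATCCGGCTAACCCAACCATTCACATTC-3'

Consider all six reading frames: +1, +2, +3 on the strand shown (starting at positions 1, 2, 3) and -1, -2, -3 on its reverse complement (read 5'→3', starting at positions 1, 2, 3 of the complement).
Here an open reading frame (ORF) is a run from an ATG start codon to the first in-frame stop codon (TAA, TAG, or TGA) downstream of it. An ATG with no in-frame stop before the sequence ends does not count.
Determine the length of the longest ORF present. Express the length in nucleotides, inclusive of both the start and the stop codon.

30

Reverse complement (5'→3'): GAATGTGAATGGTTGGGTTAGCCGGATTTCGCAGTTAAGAATGGTAAG
Frame +1: CTT ACC ATT CTT AAC TGC GAA ATC CGG CTA ACC CAA CCA TTC ACA TTC — no ATG→stop ORF.
Frame +2: TTA CCA TTC TTA ACT GCG AAA TCC GGC TAA CCC AAC CAT TCA CAT — no ATG→stop ORF.
Frame +3: TAC CAT TCT TAA CTG CGA AAT CCG GCT AAC CCA ACC ATT CAC ATT — no ATG→stop ORF.
Frame -1: GAA TGT GAA TGG TTG GGT TAG CCG GAT TTC GCA GTT AAG AAT GGT AAG — no ATG→stop ORF.
Frame -2: AAT GTG AAT GGT TGG GTT AGC CGG ATT TCG CAG TTA AGA ATG GTA — no ATG→stop ORF.
Frame -3: ATG TGA ATG GTT GGG TTA GCC GGA TTT CGC AGT TAA GAA TGG TAA — ATG at 3, stop TGA at 6 → 6 nt; ATG at 9, stop TAA at 36 → 30 nt.
Longest: frame -3, positions 9–38, 30 nt = 10 codons = 9 aa. → 30 nucleotides.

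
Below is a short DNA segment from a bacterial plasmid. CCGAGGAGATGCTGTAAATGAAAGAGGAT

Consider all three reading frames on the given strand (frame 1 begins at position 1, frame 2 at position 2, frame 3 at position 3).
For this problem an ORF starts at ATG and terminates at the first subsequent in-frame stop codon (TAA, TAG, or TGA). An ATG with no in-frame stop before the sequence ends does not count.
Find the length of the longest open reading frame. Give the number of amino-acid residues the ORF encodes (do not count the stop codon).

Frame 1: CCG AGG AGA TGC TGT AAA TGA AAG AGG — no ATG→stop ORF.
Frame 2: CGA GGA GAT GCT GTA AAT GAA AGA GGA — no ATG→stop ORF.
Frame 3: GAG GAG ATG CTG TAA ATG AAA GAG GAT — ATG at 9, stop TAA at 15 → 9 nt.
Longest: frame 3, positions 9–17, 9 nt = 3 codons = 2 aa. → 2 amino acids.

2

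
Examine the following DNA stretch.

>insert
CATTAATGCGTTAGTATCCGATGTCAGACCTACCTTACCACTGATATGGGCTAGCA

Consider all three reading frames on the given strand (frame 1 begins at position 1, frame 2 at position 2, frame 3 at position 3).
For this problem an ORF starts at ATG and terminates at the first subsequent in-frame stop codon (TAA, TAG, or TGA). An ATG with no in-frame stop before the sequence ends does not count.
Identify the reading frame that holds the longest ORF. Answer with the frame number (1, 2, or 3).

Frame 1: CAT TAA TGC GTT AGT ATC CGA TGT CAG ACC TAC CTT ACC ACT GAT ATG GGC TAG — ATG at 46, stop TAG at 52 → 9 nt.
Frame 2: ATT AAT GCG TTA GTA TCC GAT GTC AGA CCT ACC TTA CCA CTG ATA TGG GCT AGC — no ATG→stop ORF.
Frame 3: TTA ATG CGT TAG TAT CCG ATG TCA GAC CTA CCT TAC CAC TGA TAT GGG CTA GCA — ATG at 6, stop TAG at 12 → 9 nt; ATG at 21, stop TGA at 42 → 24 nt.
Longest ORF is 24 nt in frame 3 (positions 21–44).

3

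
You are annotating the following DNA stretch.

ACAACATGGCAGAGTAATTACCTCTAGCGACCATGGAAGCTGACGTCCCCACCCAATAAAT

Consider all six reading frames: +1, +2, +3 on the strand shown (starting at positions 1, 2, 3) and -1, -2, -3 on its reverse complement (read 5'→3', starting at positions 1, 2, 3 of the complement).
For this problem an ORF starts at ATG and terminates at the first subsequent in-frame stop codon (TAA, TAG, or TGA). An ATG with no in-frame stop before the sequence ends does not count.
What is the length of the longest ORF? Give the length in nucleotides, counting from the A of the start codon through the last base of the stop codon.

27

Reverse complement (5'→3'): ATTTATTGGGTGGGGACGTCAGCTTCCATGGTCGCTAGAGGTAATTACTCTGCCATGTTGT
Frame +1: ACA ACA TGG CAG AGT AAT TAC CTC TAG CGA CCA TGG AAG CTG ACG TCC CCA CCC AAT AAA — no ATG→stop ORF.
Frame +2: CAA CAT GGC AGA GTA ATT ACC TCT AGC GAC CAT GGA AGC TGA CGT CCC CAC CCA ATA AAT — no ATG→stop ORF.
Frame +3: AAC ATG GCA GAG TAA TTA CCT CTA GCG ACC ATG GAA GCT GAC GTC CCC ACC CAA TAA — ATG at 6, stop TAA at 15 → 12 nt; ATG at 33, stop TAA at 57 → 27 nt.
Frame -1: ATT TAT TGG GTG GGG ACG TCA GCT TCC ATG GTC GCT AGA GGT AAT TAC TCT GCC ATG TTG — no ATG→stop ORF.
Frame -2: TTT ATT GGG TGG GGA CGT CAG CTT CCA TGG TCG CTA GAG GTA ATT ACT CTG CCA TGT TGT — no ATG→stop ORF.
Frame -3: TTA TTG GGT GGG GAC GTC AGC TTC CAT GGT CGC TAG AGG TAA TTA CTC TGC CAT GTT — no ATG→stop ORF.
Longest: frame +3, positions 33–59, 27 nt = 9 codons = 8 aa. → 27 nucleotides.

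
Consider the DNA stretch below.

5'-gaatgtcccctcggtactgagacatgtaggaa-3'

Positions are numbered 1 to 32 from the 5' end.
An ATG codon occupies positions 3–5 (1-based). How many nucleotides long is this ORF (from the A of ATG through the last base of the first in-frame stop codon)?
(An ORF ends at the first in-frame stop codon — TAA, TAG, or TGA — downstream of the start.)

18

Codons from position 3: ATG (3–5), TCC (6–8), CCT (9–11), CGG (12–14), TAC (15–17), TGA (18–20).
TGA is the first in-frame stop; ORF spans 3–20, 18 nucleotides.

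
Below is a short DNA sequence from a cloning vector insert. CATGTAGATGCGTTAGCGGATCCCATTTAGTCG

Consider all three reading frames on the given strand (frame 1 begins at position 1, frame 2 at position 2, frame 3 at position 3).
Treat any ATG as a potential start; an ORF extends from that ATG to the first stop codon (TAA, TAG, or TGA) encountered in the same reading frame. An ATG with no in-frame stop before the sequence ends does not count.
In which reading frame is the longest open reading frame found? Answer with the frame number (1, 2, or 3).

Frame 1: CAT GTA GAT GCG TTA GCG GAT CCC ATT TAG TCG — no ATG→stop ORF.
Frame 2: ATG TAG ATG CGT TAG CGG ATC CCA TTT AGT — ATG at 2, stop TAG at 5 → 6 nt; ATG at 8, stop TAG at 14 → 9 nt.
Frame 3: TGT AGA TGC GTT AGC GGA TCC CAT TTA GTC — no ATG→stop ORF.
Longest ORF is 9 nt in frame 2 (positions 8–16).

2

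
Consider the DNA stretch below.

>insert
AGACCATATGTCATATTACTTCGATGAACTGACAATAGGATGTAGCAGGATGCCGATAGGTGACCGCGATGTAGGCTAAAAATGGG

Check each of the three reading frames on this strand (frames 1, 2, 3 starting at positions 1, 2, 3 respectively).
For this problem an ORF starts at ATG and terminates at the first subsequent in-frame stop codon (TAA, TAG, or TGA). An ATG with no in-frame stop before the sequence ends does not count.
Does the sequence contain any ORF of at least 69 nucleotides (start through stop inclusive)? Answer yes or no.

Frame 1: AGA CCA TAT GTC ATA TTA CTT CGA TGA ACT GAC AAT AGG ATG TAG CAG GAT GCC GAT AGG TGA CCG CGA TGT AGG CTA AAA ATG — ATG at 40, stop TAG at 43 → 6 nt.
Frame 2: GAC CAT ATG TCA TAT TAC TTC GAT GAA CTG ACA ATA GGA TGT AGC AGG ATG CCG ATA GGT GAC CGC GAT GTA GGC TAA AAA TGG — ATG at 8, stop TAA at 77 → 72 nt; ATG at 50, stop TAA at 77 → 30 nt.
Frame 3: ACC ATA TGT CAT ATT ACT TCG ATG AAC TGA CAA TAG GAT GTA GCA GGA TGC CGA TAG GTG ACC GCG ATG TAG GCT AAA AAT GGG — ATG at 24, stop TGA at 30 → 9 nt; ATG at 69, stop TAG at 72 → 6 nt.
Frame 2 has an ORF of 72 nucleotides (positions 8–79) ≥ 69, so yes.

yes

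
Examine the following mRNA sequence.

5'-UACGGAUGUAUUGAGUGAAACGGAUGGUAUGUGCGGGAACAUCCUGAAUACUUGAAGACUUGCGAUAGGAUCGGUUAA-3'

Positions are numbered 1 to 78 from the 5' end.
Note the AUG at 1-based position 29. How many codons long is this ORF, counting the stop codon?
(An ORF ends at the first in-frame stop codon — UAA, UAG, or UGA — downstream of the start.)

Codons from position 29: AUG (29–31), UGC (32–34), GGG (35–37), AAC (38–40), AUC (41–43), CUG (44–46), AAU (47–49), ACU (50–52), UGA (53–55).
UGA is the first in-frame stop; that's 9 codons including the stop.

9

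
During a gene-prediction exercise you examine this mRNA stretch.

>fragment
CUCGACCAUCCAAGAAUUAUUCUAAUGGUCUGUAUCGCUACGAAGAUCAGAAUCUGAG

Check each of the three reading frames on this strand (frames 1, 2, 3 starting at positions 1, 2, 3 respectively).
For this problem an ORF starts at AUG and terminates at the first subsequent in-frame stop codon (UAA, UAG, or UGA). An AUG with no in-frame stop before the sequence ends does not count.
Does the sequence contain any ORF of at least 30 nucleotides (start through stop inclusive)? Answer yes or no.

Frame 1: CUC GAC CAU CCA AGA AUU AUU CUA AUG GUC UGU AUC GCU ACG AAG AUC AGA AUC UGA — AUG at 25, stop UGA at 55 → 33 nt.
Frame 2: UCG ACC AUC CAA GAA UUA UUC UAA UGG UCU GUA UCG CUA CGA AGA UCA GAA UCU GAG — no AUG→stop ORF.
Frame 3: CGA CCA UCC AAG AAU UAU UCU AAU GGU CUG UAU CGC UAC GAA GAU CAG AAU CUG — no AUG→stop ORF.
Frame 1 has an ORF of 33 nucleotides (positions 25–57) ≥ 30, so yes.

yes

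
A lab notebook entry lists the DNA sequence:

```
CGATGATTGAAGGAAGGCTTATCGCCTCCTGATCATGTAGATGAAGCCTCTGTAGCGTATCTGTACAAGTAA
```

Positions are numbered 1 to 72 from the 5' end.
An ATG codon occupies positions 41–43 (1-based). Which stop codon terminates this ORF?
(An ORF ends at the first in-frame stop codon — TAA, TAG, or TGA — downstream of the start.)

TAG

Codons from position 41: ATG (41–43), AAG (44–46), CCT (47–49), CTG (50–52), TAG (53–55).
The first in-frame stop codon is TAG.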